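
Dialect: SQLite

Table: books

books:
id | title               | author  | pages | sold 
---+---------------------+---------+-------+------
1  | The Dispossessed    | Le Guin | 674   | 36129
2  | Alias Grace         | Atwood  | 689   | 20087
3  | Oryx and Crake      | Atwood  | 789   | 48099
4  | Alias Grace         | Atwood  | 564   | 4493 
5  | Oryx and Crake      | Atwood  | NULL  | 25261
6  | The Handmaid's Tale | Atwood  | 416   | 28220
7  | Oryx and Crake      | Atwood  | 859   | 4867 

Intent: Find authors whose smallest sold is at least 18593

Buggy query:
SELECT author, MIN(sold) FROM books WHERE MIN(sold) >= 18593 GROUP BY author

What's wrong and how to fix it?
Bug: MIN() in WHERE is a misuse of aggregate

Fix: Replace WHERE with HAVING after the GROUP BY

Corrected query:
SELECT author, MIN(sold) FROM books GROUP BY author HAVING MIN(sold) >= 18593

Result:
author  | MIN(sold)
--------+----------
Le Guin | 36129    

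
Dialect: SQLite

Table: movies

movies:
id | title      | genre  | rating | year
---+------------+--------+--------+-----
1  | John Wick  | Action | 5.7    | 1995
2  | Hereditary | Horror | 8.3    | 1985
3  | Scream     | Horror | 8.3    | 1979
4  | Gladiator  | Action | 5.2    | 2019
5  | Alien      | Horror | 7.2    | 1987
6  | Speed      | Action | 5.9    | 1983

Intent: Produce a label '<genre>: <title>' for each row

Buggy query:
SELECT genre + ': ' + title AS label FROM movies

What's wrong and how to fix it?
Bug: SQLite uses || for string concatenation; + coerces text to numbers (yielding 0)

Fix: Replace + with || to concatenate text

Corrected query:
SELECT genre || ': ' || title AS label FROM movies

Result:
label             
------------------
Action: John Wick 
Horror: Hereditary
Horror: Scream    
Action: Gladiator 
Horror: Alien     
Action: Speed     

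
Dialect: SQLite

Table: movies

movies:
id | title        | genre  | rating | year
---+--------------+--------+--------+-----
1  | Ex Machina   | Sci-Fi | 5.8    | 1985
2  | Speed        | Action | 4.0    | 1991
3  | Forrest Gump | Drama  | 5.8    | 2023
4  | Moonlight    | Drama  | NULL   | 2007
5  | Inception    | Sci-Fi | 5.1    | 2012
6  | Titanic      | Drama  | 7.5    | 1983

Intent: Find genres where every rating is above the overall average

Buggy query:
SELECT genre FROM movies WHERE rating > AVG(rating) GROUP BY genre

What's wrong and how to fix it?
Bug: WHERE evaluates per row before aggregation, so AVG() is unavailable

Fix: Compute the overall average in a scalar subquery and compare each group's MIN against it in HAVING

Corrected query:
SELECT genre FROM movies GROUP BY genre HAVING MIN(rating) > (SELECT AVG(rating) FROM movies)

Result:
genre
-----
Drama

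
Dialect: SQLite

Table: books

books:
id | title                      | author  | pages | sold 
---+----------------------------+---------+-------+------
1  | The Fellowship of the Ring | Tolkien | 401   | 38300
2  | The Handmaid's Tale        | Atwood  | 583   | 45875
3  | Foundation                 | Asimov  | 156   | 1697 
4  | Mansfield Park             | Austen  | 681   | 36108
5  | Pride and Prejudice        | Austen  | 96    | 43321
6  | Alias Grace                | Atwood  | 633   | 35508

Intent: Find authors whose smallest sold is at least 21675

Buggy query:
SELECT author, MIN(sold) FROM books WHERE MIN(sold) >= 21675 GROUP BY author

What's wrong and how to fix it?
Bug: MIN() in WHERE is a misuse of aggregate

Fix: Use HAVING for the per-group MIN condition

Corrected query:
SELECT author, MIN(sold) FROM books GROUP BY author HAVING MIN(sold) >= 21675

Result:
author  | MIN(sold)
--------+----------
Atwood  | 35508    
Austen  | 36108    
Tolkien | 38300    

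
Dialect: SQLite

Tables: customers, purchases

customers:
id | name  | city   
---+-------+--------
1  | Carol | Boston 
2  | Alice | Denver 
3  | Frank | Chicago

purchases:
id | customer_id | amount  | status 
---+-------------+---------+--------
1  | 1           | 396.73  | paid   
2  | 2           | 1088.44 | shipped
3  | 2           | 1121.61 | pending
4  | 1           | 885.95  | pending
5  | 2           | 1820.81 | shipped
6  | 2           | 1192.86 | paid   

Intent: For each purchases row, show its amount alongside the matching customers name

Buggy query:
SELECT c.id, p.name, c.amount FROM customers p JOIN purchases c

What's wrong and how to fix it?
Bug: Missing join condition: each purchases row is matched to all customers rows instead of just its own

Fix: Specify the join condition linking the foreign key to the parent id

Corrected query:
SELECT c.id, p.name, c.amount FROM customers p JOIN purchases c ON c.customer_id = p.id

Result:
id | name  | amount 
---+-------+--------
1  | Carol | 396.73 
2  | Alice | 1088.44
3  | Alice | 1121.61
4  | Carol | 885.95 
5  | Alice | 1820.81
6  | Alice | 1192.86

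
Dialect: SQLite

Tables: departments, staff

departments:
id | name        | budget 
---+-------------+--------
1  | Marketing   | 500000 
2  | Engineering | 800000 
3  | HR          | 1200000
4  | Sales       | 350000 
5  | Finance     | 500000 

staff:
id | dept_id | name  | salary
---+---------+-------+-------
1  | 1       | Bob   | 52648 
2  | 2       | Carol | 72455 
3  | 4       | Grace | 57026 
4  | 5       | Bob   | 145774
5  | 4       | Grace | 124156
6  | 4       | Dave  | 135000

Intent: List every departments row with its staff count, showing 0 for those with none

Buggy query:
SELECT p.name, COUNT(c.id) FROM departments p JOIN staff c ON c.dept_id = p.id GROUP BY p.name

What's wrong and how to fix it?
Bug: An inner join excludes parents with zero children

Fix: Switch to LEFT JOIN to retain unmatched parent rows

Corrected query:
SELECT p.name, COUNT(c.id) FROM departments p LEFT JOIN staff c ON c.dept_id = p.id GROUP BY p.name

Result:
name        | COUNT(c.id)
------------+------------
Engineering | 1          
Finance     | 1          
HR          | 0          
Marketing   | 1          
Sales       | 3          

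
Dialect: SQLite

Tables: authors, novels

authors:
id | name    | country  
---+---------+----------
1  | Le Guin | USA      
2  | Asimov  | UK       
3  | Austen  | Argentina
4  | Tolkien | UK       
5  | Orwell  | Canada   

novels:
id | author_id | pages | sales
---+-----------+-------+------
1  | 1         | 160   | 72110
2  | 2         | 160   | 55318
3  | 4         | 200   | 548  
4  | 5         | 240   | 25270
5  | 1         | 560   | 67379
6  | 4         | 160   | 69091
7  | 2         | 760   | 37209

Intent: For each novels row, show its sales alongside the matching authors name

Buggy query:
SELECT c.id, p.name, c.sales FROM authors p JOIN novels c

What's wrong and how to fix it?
Bug: Missing join condition: each novels row is matched to all authors rows instead of just its own

Fix: Add ON c.author_id = p.id to the JOIN

Corrected query:
SELECT c.id, p.name, c.sales FROM authors p JOIN novels c ON c.author_id = p.id

Result:
id | name    | sales
---+---------+------
1  | Le Guin | 72110
2  | Asimov  | 55318
3  | Tolkien | 548  
4  | Orwell  | 25270
5  | Le Guin | 67379
6  | Tolkien | 69091
7  | Asimov  | 37209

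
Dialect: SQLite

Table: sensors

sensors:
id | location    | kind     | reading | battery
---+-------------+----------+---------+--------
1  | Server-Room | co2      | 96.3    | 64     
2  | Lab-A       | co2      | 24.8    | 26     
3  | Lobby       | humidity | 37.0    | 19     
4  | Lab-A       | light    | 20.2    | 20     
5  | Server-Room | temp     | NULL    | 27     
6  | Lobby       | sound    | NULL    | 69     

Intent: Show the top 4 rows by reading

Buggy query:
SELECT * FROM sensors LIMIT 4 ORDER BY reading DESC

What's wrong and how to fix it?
Bug: LIMIT must come after ORDER BY

Fix: Swap the clauses: ORDER BY first, then LIMIT

Corrected query:
SELECT * FROM sensors ORDER BY reading DESC LIMIT 4

Result:
id | location    | kind     | reading | battery
---+-------------+----------+---------+--------
1  | Server-Room | co2      | 96.3    | 64     
3  | Lobby       | humidity | 37      | 19     
2  | Lab-A       | co2      | 24.8    | 26     
4  | Lab-A       | light    | 20.2    | 20     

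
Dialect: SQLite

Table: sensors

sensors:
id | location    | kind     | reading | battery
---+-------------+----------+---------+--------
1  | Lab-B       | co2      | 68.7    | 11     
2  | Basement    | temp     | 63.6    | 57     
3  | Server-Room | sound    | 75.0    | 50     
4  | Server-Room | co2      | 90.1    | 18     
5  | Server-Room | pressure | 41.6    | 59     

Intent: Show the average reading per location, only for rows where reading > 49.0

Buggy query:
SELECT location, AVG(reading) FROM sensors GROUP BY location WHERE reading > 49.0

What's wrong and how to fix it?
Bug: Row-level WHERE must come before GROUP BY in the clause order

Fix: Place WHERE between FROM and GROUP BY

Corrected query:
SELECT location, AVG(reading) FROM sensors WHERE reading > 49.0 GROUP BY location

Result:
location    | AVG(reading)
------------+-------------
Basement    | 63.6        
Lab-B       | 68.7        
Server-Room | 82.55       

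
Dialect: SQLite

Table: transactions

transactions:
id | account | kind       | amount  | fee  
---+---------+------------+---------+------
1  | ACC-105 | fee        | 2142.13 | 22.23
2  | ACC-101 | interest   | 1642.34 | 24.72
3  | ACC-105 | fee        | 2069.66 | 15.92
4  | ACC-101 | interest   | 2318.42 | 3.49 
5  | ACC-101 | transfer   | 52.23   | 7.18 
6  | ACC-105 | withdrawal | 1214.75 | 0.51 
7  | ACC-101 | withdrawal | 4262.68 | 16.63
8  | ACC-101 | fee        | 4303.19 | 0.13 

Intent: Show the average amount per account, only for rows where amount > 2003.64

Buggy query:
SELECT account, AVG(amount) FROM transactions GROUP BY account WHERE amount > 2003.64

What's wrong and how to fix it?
Bug: Row-level WHERE must come before GROUP BY in the clause order

Fix: Move the WHERE clause before GROUP BY

Corrected query:
SELECT account, AVG(amount) FROM transactions WHERE amount > 2003.64 GROUP BY account

Result:
account | AVG(amount)
--------+------------
ACC-101 | 3628.096667
ACC-105 | 2105.895   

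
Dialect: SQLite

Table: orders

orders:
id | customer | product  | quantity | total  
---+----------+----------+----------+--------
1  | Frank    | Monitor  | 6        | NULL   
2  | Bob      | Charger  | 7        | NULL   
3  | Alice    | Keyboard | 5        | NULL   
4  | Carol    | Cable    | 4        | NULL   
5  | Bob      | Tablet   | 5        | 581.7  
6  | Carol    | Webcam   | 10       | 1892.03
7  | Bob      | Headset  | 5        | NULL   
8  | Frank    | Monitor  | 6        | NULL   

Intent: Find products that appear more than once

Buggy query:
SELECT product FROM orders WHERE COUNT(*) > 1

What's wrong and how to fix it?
Bug: COUNT(*) is an aggregate and cannot be used in WHERE

Fix: Group first, then use HAVING for the count condition

Corrected query:
SELECT product FROM orders GROUP BY product HAVING COUNT(*) > 1

Result:
product
-------
Monitor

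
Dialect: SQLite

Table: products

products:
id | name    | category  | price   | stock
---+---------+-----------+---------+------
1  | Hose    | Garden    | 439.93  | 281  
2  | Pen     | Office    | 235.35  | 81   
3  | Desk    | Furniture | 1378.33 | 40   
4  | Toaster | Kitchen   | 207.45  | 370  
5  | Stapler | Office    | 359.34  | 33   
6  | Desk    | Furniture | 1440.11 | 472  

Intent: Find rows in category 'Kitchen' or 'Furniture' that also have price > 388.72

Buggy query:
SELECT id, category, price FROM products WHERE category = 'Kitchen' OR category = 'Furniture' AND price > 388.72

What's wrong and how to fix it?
Bug: AND binds tighter than OR, so this parses as category = 'Kitchen' OR (category = 'Furniture' AND price > 388.72)

Fix: Add parentheses around the OR so the AND applies to both alternatives

Corrected query:
SELECT id, category, price FROM products WHERE (category = 'Kitchen' OR category = 'Furniture') AND price > 388.72

Result:
id | category  | price  
---+-----------+--------
3  | Furniture | 1378.33
6  | Furniture | 1440.11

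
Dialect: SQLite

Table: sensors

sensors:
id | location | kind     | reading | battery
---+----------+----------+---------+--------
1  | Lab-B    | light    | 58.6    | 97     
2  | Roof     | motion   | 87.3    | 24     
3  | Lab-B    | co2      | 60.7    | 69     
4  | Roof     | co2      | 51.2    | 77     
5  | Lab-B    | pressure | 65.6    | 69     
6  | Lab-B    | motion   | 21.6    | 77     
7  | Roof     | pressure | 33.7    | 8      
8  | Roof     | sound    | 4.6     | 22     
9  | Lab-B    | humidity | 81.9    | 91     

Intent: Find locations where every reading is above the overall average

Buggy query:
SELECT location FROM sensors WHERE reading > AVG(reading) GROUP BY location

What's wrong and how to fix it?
Bug: AVG() is an aggregate; it can't sit directly in WHERE

Fix: Compute the overall average in a scalar subquery and compare each group's MIN against it in HAVING

Corrected query:
SELECT location FROM sensors GROUP BY location HAVING MIN(reading) > (SELECT AVG(reading) FROM sensors)

Result:
(no rows)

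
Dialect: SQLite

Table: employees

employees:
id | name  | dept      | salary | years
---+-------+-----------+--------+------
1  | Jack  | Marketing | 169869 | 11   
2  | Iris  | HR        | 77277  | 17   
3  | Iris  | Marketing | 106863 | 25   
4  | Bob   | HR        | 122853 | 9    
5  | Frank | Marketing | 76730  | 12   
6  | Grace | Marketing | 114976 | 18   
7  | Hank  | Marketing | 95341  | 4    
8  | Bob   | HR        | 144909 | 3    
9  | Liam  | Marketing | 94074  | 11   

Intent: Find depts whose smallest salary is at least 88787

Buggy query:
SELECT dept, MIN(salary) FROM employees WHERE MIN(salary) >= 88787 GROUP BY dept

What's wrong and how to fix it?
Bug: Aggregates like MIN are computed per group after WHERE runs

Fix: Use HAVING for the per-group MIN condition

Corrected query:
SELECT dept, MIN(salary) FROM employees GROUP BY dept HAVING MIN(salary) >= 88787

Result:
(no rows)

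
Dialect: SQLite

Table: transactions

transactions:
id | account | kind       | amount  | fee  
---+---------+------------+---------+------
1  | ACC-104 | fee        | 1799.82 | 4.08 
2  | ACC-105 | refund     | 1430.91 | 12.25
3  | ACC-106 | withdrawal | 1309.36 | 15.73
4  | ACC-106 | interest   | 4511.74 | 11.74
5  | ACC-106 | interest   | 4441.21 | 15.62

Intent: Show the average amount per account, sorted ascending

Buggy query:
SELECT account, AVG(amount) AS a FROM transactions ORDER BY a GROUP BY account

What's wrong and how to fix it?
Bug: ORDER BY appears before GROUP BY; SQL clause order requires GROUP BY first

Fix: Reorder: SELECT … FROM … GROUP BY … ORDER BY …

Corrected query:
SELECT account, AVG(amount) AS a FROM transactions GROUP BY account ORDER BY a

Result:
account | a      
--------+--------
ACC-105 | 1430.91
ACC-104 | 1799.82
ACC-106 | 3420.77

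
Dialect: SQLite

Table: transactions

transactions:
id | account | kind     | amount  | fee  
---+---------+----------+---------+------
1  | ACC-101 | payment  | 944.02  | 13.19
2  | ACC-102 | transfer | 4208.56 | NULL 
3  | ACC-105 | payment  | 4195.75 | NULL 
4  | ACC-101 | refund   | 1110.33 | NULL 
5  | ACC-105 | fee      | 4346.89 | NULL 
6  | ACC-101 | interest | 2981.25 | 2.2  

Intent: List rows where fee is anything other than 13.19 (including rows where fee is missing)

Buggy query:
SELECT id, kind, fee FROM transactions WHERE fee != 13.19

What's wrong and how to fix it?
Bug: Inequality against NULL is unknown, not true; rows with NULL are dropped

Fix: Handle NULL separately with IS NULL alongside the inequality

Corrected query:
SELECT id, kind, fee FROM transactions WHERE fee != 13.19 OR fee IS NULL

Result:
id | kind     | fee 
---+----------+-----
2  | transfer | NULL
3  | payment  | NULL
4  | refund   | NULL
5  | fee      | NULL
6  | interest | 2.2 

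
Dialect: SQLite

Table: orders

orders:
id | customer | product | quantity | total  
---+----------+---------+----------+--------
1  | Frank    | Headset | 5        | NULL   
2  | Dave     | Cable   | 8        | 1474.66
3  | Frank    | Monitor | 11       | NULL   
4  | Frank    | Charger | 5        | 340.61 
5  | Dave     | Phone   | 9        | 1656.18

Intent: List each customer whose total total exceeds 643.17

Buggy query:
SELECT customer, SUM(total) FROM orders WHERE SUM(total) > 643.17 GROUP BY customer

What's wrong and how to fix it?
Bug: SUM(total) is an aggregate, but WHERE filters rows before aggregation

Fix: Use HAVING (which filters groups after aggregation) instead of WHERE

Corrected query:
SELECT customer, SUM(total) FROM orders GROUP BY customer HAVING SUM(total) > 643.17

Result:
customer | SUM(total)
---------+-----------
Dave     | 3130.84   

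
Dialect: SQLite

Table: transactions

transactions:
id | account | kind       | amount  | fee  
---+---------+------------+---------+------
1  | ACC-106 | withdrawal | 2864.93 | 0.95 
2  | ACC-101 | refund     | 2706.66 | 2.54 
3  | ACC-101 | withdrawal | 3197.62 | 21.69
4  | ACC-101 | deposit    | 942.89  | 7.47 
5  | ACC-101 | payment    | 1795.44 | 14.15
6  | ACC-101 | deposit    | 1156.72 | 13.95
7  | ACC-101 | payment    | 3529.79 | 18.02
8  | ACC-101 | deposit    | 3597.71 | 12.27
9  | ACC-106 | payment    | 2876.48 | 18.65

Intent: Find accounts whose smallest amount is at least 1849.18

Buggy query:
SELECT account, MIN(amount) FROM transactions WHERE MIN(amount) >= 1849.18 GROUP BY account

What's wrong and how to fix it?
Bug: Aggregates like MIN are computed per group after WHERE runs

Fix: Replace WHERE with HAVING after the GROUP BY

Corrected query:
SELECT account, MIN(amount) FROM transactions GROUP BY account HAVING MIN(amount) >= 1849.18

Result:
account | MIN(amount)
--------+------------
ACC-106 | 2864.93    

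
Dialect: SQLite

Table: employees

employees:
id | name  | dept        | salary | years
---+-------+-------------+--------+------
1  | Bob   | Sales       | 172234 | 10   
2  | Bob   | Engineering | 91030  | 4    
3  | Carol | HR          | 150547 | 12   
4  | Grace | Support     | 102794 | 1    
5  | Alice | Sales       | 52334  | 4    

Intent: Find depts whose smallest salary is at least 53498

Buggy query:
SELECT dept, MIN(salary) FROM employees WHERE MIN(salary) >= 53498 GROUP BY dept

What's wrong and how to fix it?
Bug: Aggregates like MIN are computed per group after WHERE runs

Fix: Replace WHERE with HAVING after the GROUP BY

Corrected query:
SELECT dept, MIN(salary) FROM employees GROUP BY dept HAVING MIN(salary) >= 53498

Result:
dept        | MIN(salary)
------------+------------
Engineering | 91030      
HR          | 150547     
Support     | 102794     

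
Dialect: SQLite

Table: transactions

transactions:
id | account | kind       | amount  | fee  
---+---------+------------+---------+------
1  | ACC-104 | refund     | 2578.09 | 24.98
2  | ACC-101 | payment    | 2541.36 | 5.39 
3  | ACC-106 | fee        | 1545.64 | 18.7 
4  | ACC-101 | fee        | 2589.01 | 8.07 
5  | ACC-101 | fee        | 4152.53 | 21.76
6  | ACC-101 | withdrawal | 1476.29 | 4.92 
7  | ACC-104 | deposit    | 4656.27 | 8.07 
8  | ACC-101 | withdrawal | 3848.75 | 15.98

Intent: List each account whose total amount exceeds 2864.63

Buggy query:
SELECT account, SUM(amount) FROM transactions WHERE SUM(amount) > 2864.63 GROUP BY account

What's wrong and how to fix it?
Bug: Aggregate functions cannot appear in a WHERE clause

Fix: Move the aggregate condition to a HAVING clause

Corrected query:
SELECT account, SUM(amount) FROM transactions GROUP BY account HAVING SUM(amount) > 2864.63

Result:
account | SUM(amount)
--------+------------
ACC-101 | 14607.94   
ACC-104 | 7234.36    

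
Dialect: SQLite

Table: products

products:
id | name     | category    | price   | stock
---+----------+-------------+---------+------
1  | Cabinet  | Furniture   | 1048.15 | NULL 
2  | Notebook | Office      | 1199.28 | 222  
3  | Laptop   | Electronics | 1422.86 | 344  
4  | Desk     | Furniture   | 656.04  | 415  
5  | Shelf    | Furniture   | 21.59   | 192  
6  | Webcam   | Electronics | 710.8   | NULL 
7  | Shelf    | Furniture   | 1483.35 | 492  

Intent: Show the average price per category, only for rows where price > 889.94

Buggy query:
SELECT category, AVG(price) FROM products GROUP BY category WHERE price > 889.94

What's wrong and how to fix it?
Bug: WHERE cannot follow GROUP BY

Fix: Place WHERE between FROM and GROUP BY

Corrected query:
SELECT category, AVG(price) FROM products WHERE price > 889.94 GROUP BY category

Result:
category    | AVG(price)
------------+-----------
Electronics | 1422.86   
Furniture   | 1265.75   
Office      | 1199.28   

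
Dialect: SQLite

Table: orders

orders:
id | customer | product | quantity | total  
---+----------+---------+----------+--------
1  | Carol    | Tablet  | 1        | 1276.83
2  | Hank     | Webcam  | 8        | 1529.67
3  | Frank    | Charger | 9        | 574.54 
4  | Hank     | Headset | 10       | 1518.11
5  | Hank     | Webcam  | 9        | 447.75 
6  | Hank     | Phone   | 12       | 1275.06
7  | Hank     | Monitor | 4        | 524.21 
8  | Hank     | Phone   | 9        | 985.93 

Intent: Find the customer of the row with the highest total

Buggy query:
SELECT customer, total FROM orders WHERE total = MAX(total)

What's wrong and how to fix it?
Bug: MAX(total) is an aggregate and cannot be used directly in WHERE

Fix: Wrap MAX in a scalar subquery so WHERE compares against a single value

Corrected query:
SELECT customer, total FROM orders WHERE total = (SELECT MAX(total) FROM orders)

Result:
customer | total  
---------+--------
Hank     | 1529.67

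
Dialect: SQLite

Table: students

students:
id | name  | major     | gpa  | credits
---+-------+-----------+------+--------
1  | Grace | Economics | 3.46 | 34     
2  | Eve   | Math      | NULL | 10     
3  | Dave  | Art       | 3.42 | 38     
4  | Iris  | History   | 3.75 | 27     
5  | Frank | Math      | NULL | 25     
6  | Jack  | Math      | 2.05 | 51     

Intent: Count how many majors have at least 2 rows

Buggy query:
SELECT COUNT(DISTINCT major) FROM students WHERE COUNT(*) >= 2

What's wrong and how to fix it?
Bug: WHERE filters individual rows, not groups, so a group-level COUNT is invalid there

Fix: Use a subquery that GROUPs and filters with HAVING, then count its rows

Corrected query:
SELECT COUNT(*) FROM (SELECT major FROM students GROUP BY major HAVING COUNT(*) >= 2)

Result:
COUNT(*)
--------
1       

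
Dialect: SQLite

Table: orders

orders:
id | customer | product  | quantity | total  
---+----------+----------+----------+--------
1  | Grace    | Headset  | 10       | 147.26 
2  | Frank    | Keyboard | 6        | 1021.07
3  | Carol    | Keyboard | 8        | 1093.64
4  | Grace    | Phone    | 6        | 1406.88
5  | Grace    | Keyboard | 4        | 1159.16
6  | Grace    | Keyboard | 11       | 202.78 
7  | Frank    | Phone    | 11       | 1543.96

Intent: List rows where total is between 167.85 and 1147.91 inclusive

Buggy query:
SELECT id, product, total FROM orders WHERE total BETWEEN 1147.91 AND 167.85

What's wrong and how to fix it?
Bug: The bounds are reversed; BETWEEN a AND b requires a <= b to match anything

Fix: Write BETWEEN 167.85 AND 1147.91

Corrected query:
SELECT id, product, total FROM orders WHERE total BETWEEN 167.85 AND 1147.91

Result:
id | product  | total  
---+----------+--------
2  | Keyboard | 1021.07
3  | Keyboard | 1093.64
6  | Keyboard | 202.78 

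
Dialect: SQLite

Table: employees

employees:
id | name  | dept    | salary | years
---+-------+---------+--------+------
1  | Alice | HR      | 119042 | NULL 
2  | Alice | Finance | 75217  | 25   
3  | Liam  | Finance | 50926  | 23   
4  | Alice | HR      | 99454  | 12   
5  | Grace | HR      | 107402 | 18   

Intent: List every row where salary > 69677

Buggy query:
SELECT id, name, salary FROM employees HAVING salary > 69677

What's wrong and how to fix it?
Bug: HAVING filters the output of aggregation, but this query has no GROUP BY and no aggregate functions, so SQLite rejects it (HAVING clause on a non-aggregate query); the condition here is per row

Fix: Replace HAVING with WHERE since the condition applies to individual rows

Corrected query:
SELECT id, name, salary FROM employees WHERE salary > 69677

Result:
id | name  | salary
---+-------+-------
1  | Alice | 119042
2  | Alice | 75217 
4  | Alice | 99454 
5  | Grace | 107402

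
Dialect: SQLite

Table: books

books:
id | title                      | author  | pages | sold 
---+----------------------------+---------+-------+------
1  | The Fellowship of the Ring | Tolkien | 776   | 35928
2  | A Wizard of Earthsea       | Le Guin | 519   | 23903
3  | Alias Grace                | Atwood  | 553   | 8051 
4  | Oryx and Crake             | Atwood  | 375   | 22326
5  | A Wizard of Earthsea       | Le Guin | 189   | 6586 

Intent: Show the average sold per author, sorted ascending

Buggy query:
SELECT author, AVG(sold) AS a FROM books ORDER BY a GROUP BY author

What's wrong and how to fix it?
Bug: ORDER BY appears before GROUP BY; SQL clause order requires GROUP BY first

Fix: Move ORDER BY to the end, after GROUP BY

Corrected query:
SELECT author, AVG(sold) AS a FROM books GROUP BY author ORDER BY a

Result:
author  | a      
--------+--------
Atwood  | 15188.5
Le Guin | 15244.5
Tolkien | 35928  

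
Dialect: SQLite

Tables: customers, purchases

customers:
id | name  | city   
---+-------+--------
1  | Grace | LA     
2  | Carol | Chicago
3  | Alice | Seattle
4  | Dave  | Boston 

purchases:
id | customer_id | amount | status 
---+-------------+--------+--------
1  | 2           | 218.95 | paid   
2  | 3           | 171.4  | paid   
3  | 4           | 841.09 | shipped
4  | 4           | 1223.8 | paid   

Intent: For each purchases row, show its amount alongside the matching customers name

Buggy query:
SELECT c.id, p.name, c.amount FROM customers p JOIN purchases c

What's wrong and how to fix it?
Bug: Missing join condition: each purchases row is matched to all customers rows instead of just its own

Fix: Add ON c.customer_id = p.id to the JOIN

Corrected query:
SELECT c.id, p.name, c.amount FROM customers p JOIN purchases c ON c.customer_id = p.id

Result:
id | name  | amount
---+-------+-------
1  | Carol | 218.95
2  | Alice | 171.4 
3  | Dave  | 841.09
4  | Dave  | 1223.8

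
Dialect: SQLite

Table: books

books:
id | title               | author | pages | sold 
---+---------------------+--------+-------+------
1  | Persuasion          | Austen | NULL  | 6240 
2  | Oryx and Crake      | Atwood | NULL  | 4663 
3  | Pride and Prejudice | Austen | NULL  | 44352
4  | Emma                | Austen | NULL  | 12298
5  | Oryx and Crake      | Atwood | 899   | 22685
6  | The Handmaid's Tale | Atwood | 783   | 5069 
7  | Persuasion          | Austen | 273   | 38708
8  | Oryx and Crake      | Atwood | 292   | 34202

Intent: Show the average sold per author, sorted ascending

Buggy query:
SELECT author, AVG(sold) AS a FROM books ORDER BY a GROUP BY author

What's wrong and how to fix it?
Bug: ORDER BY appears before GROUP BY; SQL clause order requires GROUP BY first

Fix: Reorder: SELECT … FROM … GROUP BY … ORDER BY …

Corrected query:
SELECT author, AVG(sold) AS a FROM books GROUP BY author ORDER BY a

Result:
author | a       
-------+---------
Atwood | 16654.75
Austen | 25399.5 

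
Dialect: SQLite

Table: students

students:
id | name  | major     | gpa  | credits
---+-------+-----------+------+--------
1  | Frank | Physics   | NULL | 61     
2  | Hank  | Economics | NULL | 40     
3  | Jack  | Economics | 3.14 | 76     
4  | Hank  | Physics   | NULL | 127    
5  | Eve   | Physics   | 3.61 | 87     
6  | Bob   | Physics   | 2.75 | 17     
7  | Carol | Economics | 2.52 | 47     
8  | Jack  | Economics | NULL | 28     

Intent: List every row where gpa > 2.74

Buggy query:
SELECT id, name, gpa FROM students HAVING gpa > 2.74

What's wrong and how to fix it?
Bug: This is a non-aggregate query (no GROUP BY, no aggregates), so in SQLite the HAVING clause is invalid here; a row-level condition belongs in WHERE

Fix: Use WHERE for row-level filtering

Corrected query:
SELECT id, name, gpa FROM students WHERE gpa > 2.74

Result:
id | name | gpa 
---+------+-----
3  | Jack | 3.14
5  | Eve  | 3.61
6  | Bob  | 2.75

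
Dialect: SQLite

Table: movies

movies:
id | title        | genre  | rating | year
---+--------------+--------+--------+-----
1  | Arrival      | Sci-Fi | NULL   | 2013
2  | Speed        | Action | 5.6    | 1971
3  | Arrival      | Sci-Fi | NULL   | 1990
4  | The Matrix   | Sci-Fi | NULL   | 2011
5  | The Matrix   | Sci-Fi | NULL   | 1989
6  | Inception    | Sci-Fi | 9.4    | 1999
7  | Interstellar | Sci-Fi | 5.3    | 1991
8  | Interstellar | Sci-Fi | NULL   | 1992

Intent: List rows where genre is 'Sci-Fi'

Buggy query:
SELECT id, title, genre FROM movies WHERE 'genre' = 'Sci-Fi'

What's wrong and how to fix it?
Bug: 'genre' in single quotes is a string literal, not the column; the comparison is literal-vs-literal and never true

Fix: Reference the column as genre without single quotes

Corrected query:
SELECT id, title, genre FROM movies WHERE genre = 'Sci-Fi'

Result:
id | title        | genre 
---+--------------+-------
1  | Arrival      | Sci-Fi
3  | Arrival      | Sci-Fi
4  | The Matrix   | Sci-Fi
5  | The Matrix   | Sci-Fi
6  | Inception    | Sci-Fi
7  | Interstellar | Sci-Fi
8  | Interstellar | Sci-Fi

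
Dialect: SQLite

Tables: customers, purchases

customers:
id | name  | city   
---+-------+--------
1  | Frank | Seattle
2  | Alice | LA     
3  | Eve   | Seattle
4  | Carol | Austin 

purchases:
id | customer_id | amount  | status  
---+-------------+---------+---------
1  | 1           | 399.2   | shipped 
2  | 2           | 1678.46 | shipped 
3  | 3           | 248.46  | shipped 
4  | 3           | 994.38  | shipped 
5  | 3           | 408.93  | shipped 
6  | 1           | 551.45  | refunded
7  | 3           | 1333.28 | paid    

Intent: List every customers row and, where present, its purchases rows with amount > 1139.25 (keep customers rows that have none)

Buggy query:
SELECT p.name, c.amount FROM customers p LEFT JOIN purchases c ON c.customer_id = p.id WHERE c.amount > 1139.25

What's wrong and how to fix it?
Bug: A WHERE condition on the right-hand table after LEFT JOIN drops unmatched parents

Fix: Put 'c.amount > 1139.25' in the JOIN's ON clause instead of WHERE

Corrected query:
SELECT p.name, c.amount FROM customers p LEFT JOIN purchases c ON c.customer_id = p.id AND c.amount > 1139.25

Result:
name  | amount 
------+--------
Frank | NULL   
Alice | 1678.46
Eve   | 1333.28
Carol | NULL   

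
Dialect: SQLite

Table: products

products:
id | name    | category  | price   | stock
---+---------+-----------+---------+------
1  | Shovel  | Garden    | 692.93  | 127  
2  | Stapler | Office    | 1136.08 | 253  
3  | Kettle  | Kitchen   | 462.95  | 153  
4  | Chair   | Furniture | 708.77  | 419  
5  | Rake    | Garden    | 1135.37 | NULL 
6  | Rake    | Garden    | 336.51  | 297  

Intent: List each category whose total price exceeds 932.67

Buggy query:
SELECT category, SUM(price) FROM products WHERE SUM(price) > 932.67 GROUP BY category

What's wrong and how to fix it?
Bug: Aggregate functions cannot appear in a WHERE clause

Fix: Move the aggregate condition to a HAVING clause

Corrected query:
SELECT category, SUM(price) FROM products GROUP BY category HAVING SUM(price) > 932.67

Result:
category | SUM(price)
---------+-----------
Garden   | 2164.81   
Office   | 1136.08   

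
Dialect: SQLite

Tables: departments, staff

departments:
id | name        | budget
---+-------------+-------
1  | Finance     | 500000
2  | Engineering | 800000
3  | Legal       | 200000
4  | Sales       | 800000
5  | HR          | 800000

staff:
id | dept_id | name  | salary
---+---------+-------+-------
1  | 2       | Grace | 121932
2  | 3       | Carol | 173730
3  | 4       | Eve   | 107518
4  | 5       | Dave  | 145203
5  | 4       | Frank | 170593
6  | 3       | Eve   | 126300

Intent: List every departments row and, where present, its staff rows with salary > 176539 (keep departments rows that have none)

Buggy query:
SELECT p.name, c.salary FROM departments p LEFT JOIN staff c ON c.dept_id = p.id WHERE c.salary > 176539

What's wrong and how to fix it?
Bug: A WHERE condition on the right-hand table after LEFT JOIN drops unmatched parents

Fix: Move the right-table condition into the ON clause so unmatched parents are kept

Corrected query:
SELECT p.name, c.salary FROM departments p LEFT JOIN staff c ON c.dept_id = p.id AND c.salary > 176539

Result:
name        | salary
------------+-------
Finance     | NULL  
Engineering | NULL  
Legal       | NULL  
Sales       | NULL  
HR          | NULL  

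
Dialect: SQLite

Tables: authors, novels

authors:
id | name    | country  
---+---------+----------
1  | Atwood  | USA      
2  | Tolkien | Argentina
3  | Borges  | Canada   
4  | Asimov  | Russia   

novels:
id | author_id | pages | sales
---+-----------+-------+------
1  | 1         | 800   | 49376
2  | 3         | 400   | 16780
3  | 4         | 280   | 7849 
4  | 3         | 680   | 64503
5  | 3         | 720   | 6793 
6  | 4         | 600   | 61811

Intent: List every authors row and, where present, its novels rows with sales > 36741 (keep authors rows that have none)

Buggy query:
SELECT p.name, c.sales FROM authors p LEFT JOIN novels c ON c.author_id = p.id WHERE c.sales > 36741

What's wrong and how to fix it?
Bug: A WHERE condition on the right-hand table after LEFT JOIN drops unmatched parents

Fix: Move the right-table condition into the ON clause so unmatched parents are kept

Corrected query:
SELECT p.name, c.sales FROM authors p LEFT JOIN novels c ON c.author_id = p.id AND c.sales > 36741

Result:
name    | sales
--------+------
Atwood  | 49376
Tolkien | NULL 
Borges  | 64503
Asimov  | 61811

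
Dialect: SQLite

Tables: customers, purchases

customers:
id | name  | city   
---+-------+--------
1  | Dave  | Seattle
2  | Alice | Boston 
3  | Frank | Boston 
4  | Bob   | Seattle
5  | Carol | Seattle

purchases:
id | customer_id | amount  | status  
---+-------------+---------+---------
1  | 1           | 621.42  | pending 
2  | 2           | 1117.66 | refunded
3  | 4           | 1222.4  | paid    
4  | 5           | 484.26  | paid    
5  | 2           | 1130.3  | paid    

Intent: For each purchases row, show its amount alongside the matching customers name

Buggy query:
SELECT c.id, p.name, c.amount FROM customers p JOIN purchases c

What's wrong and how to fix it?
Bug: Missing join condition: each purchases row is matched to all customers rows instead of just its own

Fix: Specify the join condition linking the foreign key to the parent id

Corrected query:
SELECT c.id, p.name, c.amount FROM customers p JOIN purchases c ON c.customer_id = p.id

Result:
id | name  | amount 
---+-------+--------
1  | Dave  | 621.42 
2  | Alice | 1117.66
3  | Bob   | 1222.4 
4  | Carol | 484.26 
5  | Alice | 1130.3 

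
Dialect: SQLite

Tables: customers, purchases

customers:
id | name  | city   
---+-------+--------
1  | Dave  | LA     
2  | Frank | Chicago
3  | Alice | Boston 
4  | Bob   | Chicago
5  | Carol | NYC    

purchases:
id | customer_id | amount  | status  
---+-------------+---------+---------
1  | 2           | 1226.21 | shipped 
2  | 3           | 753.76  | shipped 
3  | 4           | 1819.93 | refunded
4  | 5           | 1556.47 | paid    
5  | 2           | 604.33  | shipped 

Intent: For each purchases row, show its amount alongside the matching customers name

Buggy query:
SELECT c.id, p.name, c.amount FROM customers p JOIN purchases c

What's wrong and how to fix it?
Bug: JOIN with no ON clause produces a cartesian product; every purchases row pairs with every customers row

Fix: Specify the join condition linking the foreign key to the parent id

Corrected query:
SELECT c.id, p.name, c.amount FROM customers p JOIN purchases c ON c.customer_id = p.id

Result:
id | name  | amount 
---+-------+--------
1  | Frank | 1226.21
2  | Alice | 753.76 
3  | Bob   | 1819.93
4  | Carol | 1556.47
5  | Frank | 604.33 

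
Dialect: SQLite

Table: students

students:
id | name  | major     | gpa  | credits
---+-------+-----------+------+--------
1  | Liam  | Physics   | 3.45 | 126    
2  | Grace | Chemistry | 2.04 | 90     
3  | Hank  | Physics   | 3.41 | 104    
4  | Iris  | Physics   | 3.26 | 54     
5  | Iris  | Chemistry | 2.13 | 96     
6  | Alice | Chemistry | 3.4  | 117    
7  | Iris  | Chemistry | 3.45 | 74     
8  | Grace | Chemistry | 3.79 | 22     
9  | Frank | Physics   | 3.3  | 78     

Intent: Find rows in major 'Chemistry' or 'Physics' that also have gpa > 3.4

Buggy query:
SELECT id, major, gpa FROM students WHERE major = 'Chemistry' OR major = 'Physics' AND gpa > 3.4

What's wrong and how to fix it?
Bug: Without parentheses, AND is evaluated before OR, so the gpa filter only applies to the 'Physics' branch

Fix: Add parentheses around the OR so the AND applies to both alternatives

Corrected query:
SELECT id, major, gpa FROM students WHERE (major = 'Chemistry' OR major = 'Physics') AND gpa > 3.4

Result:
id | major     | gpa 
---+-----------+-----
1  | Physics   | 3.45
3  | Physics   | 3.41
7  | Chemistry | 3.45
8  | Chemistry | 3.79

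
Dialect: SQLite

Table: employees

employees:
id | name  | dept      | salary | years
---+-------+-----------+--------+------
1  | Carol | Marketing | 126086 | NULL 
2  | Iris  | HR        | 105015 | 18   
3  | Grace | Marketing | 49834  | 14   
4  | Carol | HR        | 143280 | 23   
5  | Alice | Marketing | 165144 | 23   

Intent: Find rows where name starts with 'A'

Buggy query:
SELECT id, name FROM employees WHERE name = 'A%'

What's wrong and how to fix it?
Bug: '=' compares the literal string including the % character; pattern matching needs LIKE

Fix: Replace '=' with LIKE so 'A%' is treated as a pattern

Corrected query:
SELECT id, name FROM employees WHERE name LIKE 'A%'

Result:
id | name 
---+------
5  | Alice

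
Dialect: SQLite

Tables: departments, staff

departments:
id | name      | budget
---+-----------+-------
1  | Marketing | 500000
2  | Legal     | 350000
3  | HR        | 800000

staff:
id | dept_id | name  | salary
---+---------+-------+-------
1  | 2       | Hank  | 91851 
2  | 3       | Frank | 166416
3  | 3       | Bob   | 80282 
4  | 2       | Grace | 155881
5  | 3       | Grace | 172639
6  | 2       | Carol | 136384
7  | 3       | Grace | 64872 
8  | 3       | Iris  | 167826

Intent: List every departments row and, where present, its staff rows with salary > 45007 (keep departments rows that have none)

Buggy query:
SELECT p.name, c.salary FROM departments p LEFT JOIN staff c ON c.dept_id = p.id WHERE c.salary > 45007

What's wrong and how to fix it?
Bug: A WHERE condition on the right-hand table after LEFT JOIN drops unmatched parents

Fix: Put 'c.salary > 45007' in the JOIN's ON clause instead of WHERE

Corrected query:
SELECT p.name, c.salary FROM departments p LEFT JOIN staff c ON c.dept_id = p.id AND c.salary > 45007

Result:
name      | salary
----------+-------
Marketing | NULL  
Legal     | 91851 
Legal     | 136384
Legal     | 155881
HR        | 64872 
HR        | 80282 
HR        | 166416
HR        | 167826
HR        | 172639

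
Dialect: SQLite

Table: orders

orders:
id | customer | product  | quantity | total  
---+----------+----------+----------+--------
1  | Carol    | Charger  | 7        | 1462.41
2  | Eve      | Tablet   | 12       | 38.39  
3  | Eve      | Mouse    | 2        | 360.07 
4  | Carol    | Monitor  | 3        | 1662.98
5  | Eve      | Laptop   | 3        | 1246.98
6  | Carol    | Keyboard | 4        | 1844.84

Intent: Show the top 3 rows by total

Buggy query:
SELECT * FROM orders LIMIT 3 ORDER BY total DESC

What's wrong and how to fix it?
Bug: ORDER BY cannot follow LIMIT; LIMIT is the final clause

Fix: Sort with ORDER BY, then apply LIMIT

Corrected query:
SELECT * FROM orders ORDER BY total DESC LIMIT 3

Result:
id | customer | product  | quantity | total  
---+----------+----------+----------+--------
6  | Carol    | Keyboard | 4        | 1844.84
4  | Carol    | Monitor  | 3        | 1662.98
1  | Carol    | Charger  | 7        | 1462.41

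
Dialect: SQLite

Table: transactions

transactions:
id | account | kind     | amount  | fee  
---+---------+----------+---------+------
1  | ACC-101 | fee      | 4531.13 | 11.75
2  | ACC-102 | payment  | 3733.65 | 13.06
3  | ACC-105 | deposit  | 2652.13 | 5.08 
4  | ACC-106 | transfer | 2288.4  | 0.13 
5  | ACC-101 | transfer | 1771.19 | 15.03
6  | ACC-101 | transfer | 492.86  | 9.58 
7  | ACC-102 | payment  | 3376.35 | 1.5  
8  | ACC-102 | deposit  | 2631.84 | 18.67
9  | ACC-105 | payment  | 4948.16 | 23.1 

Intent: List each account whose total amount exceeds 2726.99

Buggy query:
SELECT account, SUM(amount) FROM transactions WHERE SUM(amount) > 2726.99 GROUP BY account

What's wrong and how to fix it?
Bug: WHERE runs before GROUP BY, so aggregates aren't available there

Fix: Use HAVING (which filters groups after aggregation) instead of WHERE

Corrected query:
SELECT account, SUM(amount) FROM transactions GROUP BY account HAVING SUM(amount) > 2726.99

Result:
account | SUM(amount)
--------+------------
ACC-101 | 6795.18    
ACC-102 | 9741.84    
ACC-105 | 7600.29    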